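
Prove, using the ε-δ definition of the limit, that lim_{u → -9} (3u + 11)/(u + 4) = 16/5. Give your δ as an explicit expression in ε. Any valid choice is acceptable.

Let ε > 0. We want δ > 0 with 0 < |u + 9| < δ ⇒ |(3u + 11)/(u + 4) − (16/5)| < ε.
Combining over a common denominator, (3u + 11)/(u + 4) − (16/5) = [(3u + 11)·(-5) − (-16)·(u + 4)] / [(-5)·(u + 4)] = 1(u + 9) / ((-5)(u + 4)).
So |(3u + 11)/(u + 4) − (16/5)| = |u + 9| / (5·|u + 4|).
Restrict δ ≤ 5/2. Then |u + 9| < 5/2 gives |u + 4| = |(u + 9) + (-5)| ≥ 5 − 5/2 = 5/2.
Hence |(3u + 11)/(u + 4) − (16/5)| < |u + 9|/(5·(5/2)) = (2/25)|u + 9|, which is < ε once |u + 9| < (25/2)ε.
Take δ = min(5/2, (25/2)ε). Then 0 < |u + 9| < δ forces both bounds, so |(3u + 11)/(u + 4) − (16/5)| < ε.

δ = min(5/2, (25/2)ε)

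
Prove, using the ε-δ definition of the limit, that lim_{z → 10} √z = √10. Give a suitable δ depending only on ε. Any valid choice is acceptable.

δ = min(10, √10·ε)

Fix ε > 0. We want δ > 0 such that 0 < |z − 10| < δ implies |√z − √10| < ε.
Multiplying by the conjugate, |√z − √10| = |z − 10|/(√z + √10).
Restrict δ ≤ 10 so that |z − 10| < 10 forces z > 0, and then √z + √10 > √10.
Hence |√z − √10| < |z − 10|/√10, which is < ε once |z − 10| < √10·ε.
Take δ = min(10, √10·ε). If 0 < |z − 10| < δ then z > 0 and |√z − √10| < |z − 10|/√10 < ε.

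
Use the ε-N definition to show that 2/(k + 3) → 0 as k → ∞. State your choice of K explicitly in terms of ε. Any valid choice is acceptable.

Let ε > 0. For k ≥ 1, |2/(k + 3) − 0| = 2/(k + 3) ≤ 2/k.
We need 2/k < ε, i.e. k > 2/ε.
Take K = 2/ε. If k > K then |2/(k + 3)| ≤ 2/k < ε.

K = 2/ε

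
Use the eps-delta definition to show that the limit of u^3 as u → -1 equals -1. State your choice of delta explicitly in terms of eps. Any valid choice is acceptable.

Let eps > 0 be given. We seek delta > 0 with 0 < |u + 1| < delta ⇒ |u^3 + 1| < eps.
Factor: u^3 + 1 = (u + 1)(u^2 - u + 1), so |u^3 + 1| = |u + 1|·|u^2 - u + 1|.
Restrict delta ≤ 2. Then |u + 1| < 2 gives |u| < 3, so by the triangle inequality |u^2 - u + 1| ≤ 3^2 + 3 + 1 = 13.
Hence |u^3 + 1| ≤ 13|u + 1|, which is < eps once |u + 1| < eps/13.
Take delta = min(2, eps/13). If 0 < |u + 1| < delta then both bounds hold and |u^3 + 1| ≤ 13|u + 1| < 13·(eps/13) = eps.

delta = min(2, eps/13)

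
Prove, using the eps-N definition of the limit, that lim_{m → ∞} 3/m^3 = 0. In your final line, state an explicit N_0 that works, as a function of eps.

Let eps > 0 be given. For m ≥ 1, |3/m^3 − 0| = 3/m^3.
3/m^3 < eps ⇔ m^3 > 3/eps ⇔ m > (3/eps)^{1/3}.
Take N_0 = (3/eps)^{1/3}. Then m > N_0 implies 3/m^3 < eps.

N_0 = (3/eps)^{1/3}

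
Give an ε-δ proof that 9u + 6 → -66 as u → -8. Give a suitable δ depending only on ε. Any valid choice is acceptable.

δ = ε/9

Suppose ε > 0. We need δ > 0 so that 0 < |u + 8| < δ implies |(9u + 6) + 66| < ε.
Since (9u + 6) + 66 = 9(u + 8), we have |(9u + 6) + 66| = 9|u + 8|.
Thus it suffices that |u + 8| < ε/9.
Take δ = ε/9. If 0 < |u + 8| < δ then |(9u + 6) + 66| = 9|u + 8| < 9·(ε/9) = ε.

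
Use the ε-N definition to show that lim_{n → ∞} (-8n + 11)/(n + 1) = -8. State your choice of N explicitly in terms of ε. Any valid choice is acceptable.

N = 19/ε

Suppose ε > 0. For n ≥ 1, |(-8n + 11)/(n + 1) + 8| = |19|/((n + 1)) = 19/((n + 1)).
Since n + 1 ≥ n for n ≥ 1, this is ≤ 19/(n) = 19/n.
So |(-8n + 11)/(n + 1) + 8| < ε whenever n > 19/ε.
Take N = 19/ε. If n > N then |(-8n + 11)/(n + 1) + 8| ≤ 19/n < ε.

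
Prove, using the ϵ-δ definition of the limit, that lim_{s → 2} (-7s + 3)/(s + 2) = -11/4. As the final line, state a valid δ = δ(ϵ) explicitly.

Let ϵ > 0. We want δ > 0 with 0 < |s − 2| < δ ⇒ |(-7s + 3)/(s + 2) + 11/4| < ϵ.
Combining over a common denominator, (-7s + 3)/(s + 2) + 11/4 = [(-7s + 3)·4 − (-11)·(s + 2)] / [4·(s + 2)] = -17(s − 2) / (4(s + 2)).
So |(-7s + 3)/(s + 2) + 11/4| = 17|s − 2| / (4·|s + 2|).
Require δ ≤ 2, so |s + 2| ≥ |4| − |s − 2| > 4 − 2 = 2.
Hence |(-7s + 3)/(s + 2) + 11/4| < 17|s − 2|/(4·2) = (17/8)|s − 2|, which is < ϵ once |s − 2| < (8/17)ϵ.
Take δ = min(2, (8/17)ϵ). Then 0 < |s − 2| < δ forces both bounds, so |(-7s + 3)/(s + 2) + 11/4| < ϵ.

δ = min(2, (8/17)ϵ)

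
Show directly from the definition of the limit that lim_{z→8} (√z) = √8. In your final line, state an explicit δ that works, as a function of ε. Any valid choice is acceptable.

δ = min(8, √8·ε)

Suppose ε > 0. We want δ > 0 such that 0 < |z − 8| < δ implies |√z − √8| < ε.
Multiplying by the conjugate, |√z − √8| = |z − 8|/(√z + √8).
Restrict δ ≤ 8 so that |z − 8| < 8 forces z > 0, and then √z + √8 > √8.
Hence |√z − √8| < |z − 8|/√8, which is < ε once |z − 8| < √8·ε.
Take δ = min(8, √8·ε). If 0 < |z − 8| < δ then z > 0 and |√z − √8| < |z − 8|/√8 < ε.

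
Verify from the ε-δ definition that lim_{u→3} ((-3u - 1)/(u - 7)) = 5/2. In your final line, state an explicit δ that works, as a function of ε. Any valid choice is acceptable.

Let ε > 0 be given. We want δ > 0 with 0 < |u − 3| < δ ⇒ |(-3u - 1)/(u - 7) − (5/2)| < ε.
Combining over a common denominator, (-3u - 1)/(u - 7) − (5/2) = [(-3u - 1)·(-4) − (-10)·(u - 7)] / [(-4)·(u - 7)] = 22(u − 3) / ((-4)(u - 7)).
So |(-3u - 1)/(u - 7) − (5/2)| = 22|u − 3| / (4·|u − 7|).
Restrict δ ≤ 2. Then |u − 3| < 2 gives |u − 7| = |(u − 3) + (-4)| ≥ 4 − 2 = 2.
Hence |(-3u - 1)/(u - 7) − (5/2)| < 22|u − 3|/(4·2) = (11/4)|u − 3|, which is < ε once |u − 3| < (4/11)ε.
Take δ = min(2, (4/11)ε). Then 0 < |u − 3| < δ forces both bounds, so |(-3u - 1)/(u - 7) − (5/2)| < ε.

δ = min(2, (4/11)ε)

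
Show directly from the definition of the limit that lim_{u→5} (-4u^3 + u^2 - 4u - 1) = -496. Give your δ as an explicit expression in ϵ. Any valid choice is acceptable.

Let ϵ > 0. We want δ > 0 such that 0 < |u − 5| < δ implies |(-4u^3 + u^2 - 4u - 1) + 496| < ϵ.
(-4u^3 + u^2 - 4u - 1) + 496 = -4u^3 + u^2 - 4u + 495 = (u − 5)(-4u^2 - 19u - 99).
So |(-4u^3 + u^2 - 4u - 1) + 496| = |u − 5|·|-4u^2 - 19u - 99|.
Assume first that |u − 5| < 1, so |u| < 6. Then |-4u^2 - 19u - 99| ≤ 4·6^2 + 19·6 + 99 = 357.
Hence |(-4u^3 + u^2 - 4u - 1) + 496| ≤ 357|u − 5| < ϵ provided |u − 5| < ϵ/357.
Choosing δ = min(1, ϵ/357) ensures both conditions, hence |(-4u^3 + u^2 - 4u - 1) + 496| < ϵ.

δ = min(1, ϵ/357)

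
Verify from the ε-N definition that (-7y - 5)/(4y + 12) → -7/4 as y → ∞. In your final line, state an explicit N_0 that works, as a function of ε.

Let ε > 0. We seek N_0 > 0 such that y > N_0 implies |(-7y - 5)/(4y + 12) + 7/4| < ε.
(-7y - 5)/(4y + 12) + 7/4 = (4(-7y - 5) − (-7)(4y + 12)) / (4(4y + 12)) = 64/(4(4y + 12)).
For y > 0 we have 4y + 12 > 4y, so |(-7y - 5)/(4y + 12) + 7/4| = 64/(4(4y + 12)) < 64/(4·4y) = 4/y.
Thus |(-7y - 5)/(4y + 12) + 7/4| < ε whenever y > 4/ε.
Take N_0 = 4/ε. If y > N_0 then |(-7y - 5)/(4y + 12) + 7/4| < 4/y < ε.

N_0 = 4/ε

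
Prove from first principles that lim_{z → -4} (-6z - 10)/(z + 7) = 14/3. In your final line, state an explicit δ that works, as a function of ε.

δ = min(3/2, (9/64)ε)

Let ε > 0 be given. We want δ > 0 with 0 < |z + 4| < δ ⇒ |(-6z - 10)/(z + 7) − (14/3)| < ε.
Combining over a common denominator, (-6z - 10)/(z + 7) − (14/3) = [(-6z - 10)·3 − 14·(z + 7)] / [3·(z + 7)] = -32(z + 4) / (3(z + 7)).
So |(-6z - 10)/(z + 7) − (14/3)| = 32|z + 4| / (3·|z + 7|).
Restrict δ ≤ 3/2. Then |z + 4| < 3/2 gives |z + 7| = |(z + 4) + 3| ≥ 3 − 3/2 = 3/2.
Hence |(-6z - 10)/(z + 7) − (14/3)| < 32|z + 4|/(3·(3/2)) = (64/9)|z + 4|, which is < ε once |z + 4| < (9/64)ε.
Take δ = min(3/2, (9/64)ε). Then 0 < |z + 4| < δ forces both bounds, so |(-6z - 10)/(z + 7) − (14/3)| < ε.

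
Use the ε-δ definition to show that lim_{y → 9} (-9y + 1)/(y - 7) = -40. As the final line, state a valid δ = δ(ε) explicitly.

δ = min(1, (1/31)ε)

Let ε > 0 be given. We want δ > 0 with 0 < |y − 9| < δ ⇒ |(-9y + 1)/(y - 7) + 40| < ε.
Combining over a common denominator, (-9y + 1)/(y - 7) + 40 = [(-9y + 1)·2 − (-80)·(y - 7)] / [2·(y - 7)] = 62(y − 9) / (2(y - 7)).
So |(-9y + 1)/(y - 7) + 40| = 62|y − 9| / (2·|y − 7|).
Restrict δ ≤ 1. Then |y − 9| < 1 gives |y − 7| = |(y − 9) + 2| ≥ 2 − 1 = 1.
Hence |(-9y + 1)/(y - 7) + 40| < 62|y − 9|/(2·1) = 31|y − 9|, which is < ε once |y − 9| < (1/31)ε.
Take δ = min(1, (1/31)ε). Then 0 < |y − 9| < δ forces both bounds, so |(-9y + 1)/(y - 7) + 40| < ε.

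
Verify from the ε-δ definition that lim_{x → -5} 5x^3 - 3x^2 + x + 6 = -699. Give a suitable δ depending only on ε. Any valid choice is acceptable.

δ = min(2, ε/582)

Let ε > 0. We want δ > 0 such that 0 < |x + 5| < δ implies |(5x^3 - 3x^2 + x + 6) + 699| < ε.
(5x^3 - 3x^2 + x + 6) + 699 = 5x^3 - 3x^2 + x + 705 = (x + 5)(5x^2 - 28x + 141).
So |(5x^3 - 3x^2 + x + 6) + 699| = |x + 5|·|5x^2 - 28x + 141|.
Require δ ≤ 2. Then |x + 5| < 2 gives |x| < 7, and by the triangle inequality |5x^2 - 28x + 141| ≤ 5·7^2 + 28·7 + 141 = 582.
Hence |(5x^3 - 3x^2 + x + 6) + 699| ≤ 582|x + 5| < ε provided |x + 5| < ε/582.
Choosing δ = min(2, ε/582) ensures both conditions, hence |(5x^3 - 3x^2 + x + 6) + 699| < ε.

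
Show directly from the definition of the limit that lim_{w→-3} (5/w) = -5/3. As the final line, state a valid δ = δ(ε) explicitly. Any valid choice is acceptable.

δ = min(3/2, (9/10)ε)

Let ε > 0. We seek δ > 0 such that 0 < |w + 3| < δ implies |5/w + 5/3| < ε.
|5/w + 5/3| = 5·|-3 − w|/(3·|w|) = 5|w + 3|/(3|w|).
Restrict δ ≤ 3/2. Then |w + 3| < 3/2 gives |w| > 3/2, so 3|w| > 9/2.
Then |5/w + 5/3| < 5|w + 3|/(9/2), which is < ε when |w + 3| < (9/10)ε.
Take δ = min(3/2, (9/10)ε). Then 0 < |w + 3| < δ gives both |w + 3| < 3/2 and |w + 3| < (9/10)ε, so |5/w + 5/3| < ε.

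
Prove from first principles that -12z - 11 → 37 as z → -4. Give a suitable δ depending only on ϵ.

δ = ϵ/12

Fix ϵ > 0. We need δ > 0 so that 0 < |z + 4| < δ implies |(-12z - 11) − 37| < ϵ.
|(-12z - 11) − 37| = |-12z - 48| = 12|z + 4|.
So 12|z + 4| < ϵ exactly when |z + 4| < ϵ/12.
Take δ = ϵ/12. If 0 < |z + 4| < δ then |(-12z - 11) − 37| = 12|z + 4| < 12·(ϵ/12) = ϵ.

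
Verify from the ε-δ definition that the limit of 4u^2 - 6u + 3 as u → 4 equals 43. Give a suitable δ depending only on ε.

δ = min(2, ε/34)

Let ε > 0. We want δ > 0 such that 0 < |u − 4| < δ implies |(4u^2 - 6u + 3) − 43| < ε.
(4u^2 - 6u + 3) − 43 = 4u^2 - 6u - 40 = (u − 4)(4u + 10).
So |(4u^2 - 6u + 3) − 43| = |u − 4|·|4u + 10|.
Require δ ≤ 2. Then |u − 4| < 2 gives |u| < 6, and by the triangle inequality |4u + 10| ≤ 4·6 + 10 = 34.
Hence |(4u^2 - 6u + 3) − 43| ≤ 34|u − 4| < ε provided |u − 4| < ε/34.
Choosing δ = min(2, ε/34) ensures both conditions, hence |(4u^2 - 6u + 3) − 43| < ε.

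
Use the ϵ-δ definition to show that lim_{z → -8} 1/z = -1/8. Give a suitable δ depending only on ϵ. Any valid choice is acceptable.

Let ϵ > 0 be given. We seek δ > 0 such that 0 < |z + 8| < δ implies |1/z + 1/8| < ϵ.
|1/z + 1/8| = |-8 − z|/(8·|z|) = |z + 8|/(8|z|).
Restrict δ ≤ 4. Then |z + 8| < 4 gives |z| > 4, so 8|z| > 32.
Then |1/z + 1/8| < |z + 8|/32, which is < ϵ when |z + 8| < 32ϵ.
Take δ = min(4, 32ϵ). Then 0 < |z + 8| < δ gives both |z + 8| < 4 and |z + 8| < 32ϵ, so |1/z + 1/8| < ϵ.

δ = min(4, 32ϵ)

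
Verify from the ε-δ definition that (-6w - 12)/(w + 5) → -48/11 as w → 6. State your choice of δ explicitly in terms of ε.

δ = min(11/2, (121/36)ε)

Fix ε > 0. We want δ > 0 with 0 < |w − 6| < δ ⇒ |(-6w - 12)/(w + 5) + 48/11| < ε.
Combining over a common denominator, (-6w - 12)/(w + 5) + 48/11 = [(-6w - 12)·11 − (-48)·(w + 5)] / [11·(w + 5)] = -18(w − 6) / (11(w + 5)).
So |(-6w - 12)/(w + 5) + 48/11| = 18|w − 6| / (11·|w + 5|).
Require δ ≤ 11/2, so |w + 5| ≥ |11| − |w − 6| > 11 − 11/2 = 11/2.
Hence |(-6w - 12)/(w + 5) + 48/11| < 18|w − 6|/(11·(11/2)) = (36/121)|w − 6|, which is < ε once |w − 6| < (121/36)ε.
Take δ = min(11/2, (121/36)ε). Then 0 < |w − 6| < δ forces both bounds, so |(-6w - 12)/(w + 5) + 48/11| < ε.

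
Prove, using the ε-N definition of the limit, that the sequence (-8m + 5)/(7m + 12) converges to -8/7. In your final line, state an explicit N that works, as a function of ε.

Let ε > 0. For m ≥ 1, |(-8m + 5)/(7m + 12) + 8/7| = |131|/(7(7m + 12)) = 131/(7(7m + 12)).
Since 7m + 12 ≥ 7m for m ≥ 1, this is ≤ 131/(7·7m) = (131/49)/m.
So |(-8m + 5)/(7m + 12) + 8/7| < ε whenever m > (131/49)/ε.
Take N = (131/49)/ε. If m > N then |(-8m + 5)/(7m + 12) + 8/7| ≤ (131/49)/m < ε.

N = (131/49)/ε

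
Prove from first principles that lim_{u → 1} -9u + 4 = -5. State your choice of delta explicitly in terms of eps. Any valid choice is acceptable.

Fix eps > 0. We need delta > 0 so that 0 < |u − 1| < delta implies |(-9u + 4) + 5| < eps.
|(-9u + 4) + 5| = |-9u + 9| = 9|u − 1|.
So 9|u − 1| < eps exactly when |u − 1| < eps/9.
Take delta = eps/9. If 0 < |u − 1| < delta then |(-9u + 4) + 5| = 9|u − 1| < 9·(eps/9) = eps.

delta = eps/9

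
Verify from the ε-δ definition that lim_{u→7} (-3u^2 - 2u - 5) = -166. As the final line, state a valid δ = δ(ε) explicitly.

Fix ε > 0. We want δ > 0 such that 0 < |u − 7| < δ implies |(-3u^2 - 2u - 5) + 166| < ε.
(-3u^2 - 2u - 5) + 166 = -3u^2 - 2u + 161 = (u − 7)(-3u - 23).
So |(-3u^2 - 2u - 5) + 166| = |u − 7|·|-3u - 23|.
Assume first that |u − 7| < 1, so |u| < 8. Then |-3u - 23| ≤ 3·8 + 23 = 47.
Hence |(-3u^2 - 2u - 5) + 166| ≤ 47|u − 7| < ε provided |u − 7| < ε/47.
Take δ = min(1, ε/47). Then 0 < |u − 7| < δ gives both |u − 7| < 1 and |u − 7| < ε/47, so |(-3u^2 - 2u - 5) + 166| < ε.

δ = min(1, ε/47)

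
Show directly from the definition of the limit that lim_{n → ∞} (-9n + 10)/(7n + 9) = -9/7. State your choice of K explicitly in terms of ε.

Let ε > 0 be given. For n ≥ 1, |(-9n + 10)/(7n + 9) + 9/7| = |151|/(7(7n + 9)) = 151/(7(7n + 9)).
Since 7n + 9 ≥ 7n for n ≥ 1, this is ≤ 151/(7·7n) = (151/49)/n.
So |(-9n + 10)/(7n + 9) + 9/7| < ε whenever n > (151/49)/ε.
Take K = (151/49)/ε. If n > K then |(-9n + 10)/(7n + 9) + 9/7| ≤ (151/49)/n < ε.

K = (151/49)/ε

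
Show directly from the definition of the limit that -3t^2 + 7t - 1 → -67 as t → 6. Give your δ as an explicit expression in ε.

Fix ε > 0. We want δ > 0 such that 0 < |t − 6| < δ implies |(-3t^2 + 7t - 1) + 67| < ε.
(-3t^2 + 7t - 1) + 67 = -3t^2 + 7t + 66 = (t − 6)(-3t - 11).
So |(-3t^2 + 7t - 1) + 67| = |t − 6|·|-3t - 11|.
Assume first that |t − 6| < 1, so |t| < 7. Then |-3t - 11| ≤ 3·7 + 11 = 32.
Hence |(-3t^2 + 7t - 1) + 67| ≤ 32|t − 6| < ε provided |t − 6| < ε/32.
Choosing δ = min(1, ε/32) ensures both conditions, hence |(-3t^2 + 7t - 1) + 67| < ε.

δ = min(1, ε/32)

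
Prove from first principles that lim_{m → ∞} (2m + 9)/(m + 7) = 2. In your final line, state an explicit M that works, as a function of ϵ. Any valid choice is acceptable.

Let ϵ > 0 be given. For m ≥ 1, |(2m + 9)/(m + 7) − 2| = |-5|/((m + 7)) = 5/((m + 7)).
Since m + 7 ≥ m for m ≥ 1, this is ≤ 5/(m) = 5/m.
So |(2m + 9)/(m + 7) − 2| < ϵ whenever m > 5/ϵ.
Take M = 5/ϵ. If m > M then |(2m + 9)/(m + 7) − 2| ≤ 5/m < ϵ.

M = 5/ϵ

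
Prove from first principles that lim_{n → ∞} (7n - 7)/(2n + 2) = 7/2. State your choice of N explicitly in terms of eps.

N = 7/eps

Let eps > 0 be given. For n ≥ 1, |(7n - 7)/(2n + 2) − (7/2)| = |-28|/(2(2n + 2)) = 28/(2(2n + 2)).
Since 2n + 2 ≥ 2n for n ≥ 1, this is ≤ 28/(2·2n) = 7/n.
So |(7n - 7)/(2n + 2) − (7/2)| < eps whenever n > 7/eps.
Take N = 7/eps. If n > N then |(7n - 7)/(2n + 2) − (7/2)| ≤ 7/n < eps.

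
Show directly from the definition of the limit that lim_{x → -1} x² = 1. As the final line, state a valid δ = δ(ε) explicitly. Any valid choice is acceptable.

δ = min(1, ε/3)

Fix ε > 0. We seek δ > 0 with 0 < |x + 1| < δ ⇒ |x² − 1| < ε.
Factor: x² − 1 = (x + 1)(x - 1), so |x² − 1| = |x + 1|·|x - 1|.
Impose δ ≤ 1 so that |x| < 2; then |x - 1| ≤ 3.
Hence |x² − 1| ≤ 3|x + 1|, which is < ε once |x + 1| < ε/3.
Take δ = min(1, ε/3). If 0 < |x + 1| < δ then both bounds hold and |x² − 1| ≤ 3|x + 1| < 3·(ε/3) = ε.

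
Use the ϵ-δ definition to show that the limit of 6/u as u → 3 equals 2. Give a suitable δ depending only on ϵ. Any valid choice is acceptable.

δ = min(3/2, (3/4)ϵ)

Let ϵ > 0. We seek δ > 0 such that 0 < |u − 3| < δ implies |6/u − 2| < ϵ.
|6/u − 2| = 6·|3 − u|/(3·|u|) = 6|u − 3|/(3|u|).
Require δ ≤ 3/2 so that |u| > 3 − 3/2 = 3/2, hence 3|u| > 9/2.
Then |6/u − 2| < 6|u − 3|/(9/2), which is < ϵ when |u − 3| < (3/4)ϵ.
Take δ = min(3/2, (3/4)ϵ). Then 0 < |u − 3| < δ gives both |u − 3| < 3/2 and |u − 3| < (3/4)ϵ, so |6/u − 2| < ϵ.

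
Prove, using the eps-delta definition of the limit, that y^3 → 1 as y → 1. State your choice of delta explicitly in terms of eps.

Let eps > 0. We seek delta > 0 with 0 < |y − 1| < delta ⇒ |y^3 − 1| < eps.
Factor: y^3 − 1 = (y − 1)(y^2 + y + 1), so |y^3 − 1| = |y − 1|·|y^2 + y + 1|.
Impose delta ≤ 2 so that |y| < 3; then |y^2 + y + 1| ≤ 13.
Hence |y^3 − 1| ≤ 13|y − 1|, which is < eps once |y − 1| < eps/13.
Take delta = min(2, eps/13). If 0 < |y − 1| < delta then both bounds hold and |y^3 − 1| ≤ 13|y − 1| < 13·(eps/13) = eps.

delta = min(2, eps/13)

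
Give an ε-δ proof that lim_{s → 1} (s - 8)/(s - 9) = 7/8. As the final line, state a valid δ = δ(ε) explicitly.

δ = min(4, 32ε)

Let ε > 0 be given. We want δ > 0 with 0 < |s − 1| < δ ⇒ |(s - 8)/(s - 9) − (7/8)| < ε.
Combining over a common denominator, (s - 8)/(s - 9) − (7/8) = [(s - 8)·(-8) − (-7)·(s - 9)] / [(-8)·(s - 9)] = -1(s − 1) / ((-8)(s - 9)).
So |(s - 8)/(s - 9) − (7/8)| = |s − 1| / (8·|s − 9|).
Require δ ≤ 4, so |s − 9| ≥ |-8| − |s − 1| > 8 − 4 = 4.
Hence |(s - 8)/(s - 9) − (7/8)| < |s − 1|/(8·4) = (1/32)|s − 1|, which is < ε once |s − 1| < 32ε.
Take δ = min(4, 32ε). Then 0 < |s − 1| < δ forces both bounds, so |(s - 8)/(s - 9) − (7/8)| < ε.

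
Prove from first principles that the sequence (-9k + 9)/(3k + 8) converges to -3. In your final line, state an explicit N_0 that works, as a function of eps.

N_0 = 11/eps

Let eps > 0 be given. For k ≥ 1, |(-9k + 9)/(3k + 8) + 3| = |99|/(3(3k + 8)) = 99/(3(3k + 8)).
Since 3k + 8 ≥ 3k for k ≥ 1, this is ≤ 99/(3·3k) = 11/k.
So |(-9k + 9)/(3k + 8) + 3| < eps whenever k > 11/eps.
Take N_0 = 11/eps. If k > N_0 then |(-9k + 9)/(3k + 8) + 3| ≤ 11/k < eps.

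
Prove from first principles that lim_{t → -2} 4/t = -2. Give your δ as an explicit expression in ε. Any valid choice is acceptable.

δ = min(1, (1/2)ε)

Let ε > 0. We seek δ > 0 such that 0 < |t + 2| < δ implies |4/t + 2| < ε.
|4/t + 2| = 4·|-2 − t|/(2·|t|) = 4|t + 2|/(2|t|).
Require δ ≤ 1 so that |t| > 2 − 1 = 1, hence 2|t| > 2.
Then |4/t + 2| < 4|t + 2|/2, which is < ε when |t + 2| < (1/2)ε.
Take δ = min(1, (1/2)ε). Then 0 < |t + 2| < δ gives both |t + 2| < 1 and |t + 2| < (1/2)ε, so |4/t + 2| < ε.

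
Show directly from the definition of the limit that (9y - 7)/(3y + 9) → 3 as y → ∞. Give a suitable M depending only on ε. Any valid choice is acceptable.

M = (34/3)/ε

Let ε > 0. We seek M > 0 such that y > M implies |(9y - 7)/(3y + 9) − 3| < ε.
(9y - 7)/(3y + 9) − 3 = (3(9y - 7) − 9(3y + 9)) / (3(3y + 9)) = -102/(3(3y + 9)).
For y > 0 we have 3y + 9 > 3y, so |(9y - 7)/(3y + 9) − 3| = 102/(3(3y + 9)) < 102/(3·3y) = (34/3)/y.
Thus |(9y - 7)/(3y + 9) − 3| < ε whenever y > (34/3)/ε.
Take M = (34/3)/ε. If y > M then |(9y - 7)/(3y + 9) − 3| < (34/3)/y < ε.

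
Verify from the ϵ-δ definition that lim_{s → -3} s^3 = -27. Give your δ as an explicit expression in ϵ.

Fix ϵ > 0. We seek δ > 0 with 0 < |s + 3| < δ ⇒ |s^3 + 27| < ϵ.
Factor: s^3 + 27 = (s + 3)(s^2 - 3s + 9), so |s^3 + 27| = |s + 3|·|s^2 - 3s + 9|.
Restrict δ ≤ 2. Then |s + 3| < 2 gives |s| < 5, so by the triangle inequality |s^2 - 3s + 9| ≤ 5^2 + 3·5 + 9 = 49.
Hence |s^3 + 27| ≤ 49|s + 3|, which is < ϵ once |s + 3| < ϵ/49.
Take δ = min(2, ϵ/49). If 0 < |s + 3| < δ then both bounds hold and |s^3 + 27| ≤ 49|s + 3| < 49·(ϵ/49) = ϵ.

δ = min(2, ϵ/49)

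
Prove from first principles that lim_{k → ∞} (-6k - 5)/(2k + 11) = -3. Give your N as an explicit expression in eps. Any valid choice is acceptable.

N = 14/eps

Let eps > 0. For k ≥ 1, |(-6k - 5)/(2k + 11) + 3| = |56|/(2(2k + 11)) = 56/(2(2k + 11)).
Since 2k + 11 ≥ 2k for k ≥ 1, this is ≤ 56/(2·2k) = 14/k.
So |(-6k - 5)/(2k + 11) + 3| < eps whenever k > 14/eps.
Take N = 14/eps. If k > N then |(-6k - 5)/(2k + 11) + 3| ≤ 14/k < eps.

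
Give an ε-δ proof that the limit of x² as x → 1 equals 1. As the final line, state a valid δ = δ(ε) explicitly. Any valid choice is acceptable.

δ = min(2, ε/4)

Suppose ε > 0. We seek δ > 0 with 0 < |x − 1| < δ ⇒ |x² − 1| < ε.
Factor: x² − 1 = (x − 1)(x + 1), so |x² − 1| = |x − 1|·|x + 1|.
Impose δ ≤ 2 so that |x| < 3; then |x + 1| ≤ 4.
Hence |x² − 1| ≤ 4|x − 1|, which is < ε once |x − 1| < ε/4.
Take δ = min(2, ε/4). If 0 < |x − 1| < δ then both bounds hold and |x² − 1| ≤ 4|x − 1| < 4·(ε/4) = ε.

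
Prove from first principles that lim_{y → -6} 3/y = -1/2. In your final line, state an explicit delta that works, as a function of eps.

delta = min(3, 6eps)

Suppose eps > 0. We seek delta > 0 such that 0 < |y + 6| < delta implies |3/y + 1/2| < eps.
|3/y + 1/2| = 3·|-6 − y|/(6·|y|) = 3|y + 6|/(6|y|).
Restrict delta ≤ 3. Then |y + 6| < 3 gives |y| > 3, so 6|y| > 18.
Then |3/y + 1/2| < 3|y + 6|/18, which is < eps when |y + 6| < 6eps.
Take delta = min(3, 6eps). Then 0 < |y + 6| < delta gives both |y + 6| < 3 and |y + 6| < 6eps, so |3/y + 1/2| < eps.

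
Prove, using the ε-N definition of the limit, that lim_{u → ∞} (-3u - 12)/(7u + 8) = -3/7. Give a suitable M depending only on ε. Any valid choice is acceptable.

Let ε > 0. We seek M > 0 such that u > M implies |(-3u - 12)/(7u + 8) + 3/7| < ε.
(-3u - 12)/(7u + 8) + 3/7 = (7(-3u - 12) − (-3)(7u + 8)) / (7(7u + 8)) = -60/(7(7u + 8)).
For u > 0 we have 7u + 8 > 7u, so |(-3u - 12)/(7u + 8) + 3/7| = 60/(7(7u + 8)) < 60/(7·7u) = (60/49)/u.
Thus |(-3u - 12)/(7u + 8) + 3/7| < ε whenever u > (60/49)/ε.
Take M = (60/49)/ε. If u > M then |(-3u - 12)/(7u + 8) + 3/7| < (60/49)/u < ε.

M = (60/49)/ε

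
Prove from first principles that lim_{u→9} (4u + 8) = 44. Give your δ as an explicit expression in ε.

δ = ε/4

Let ε > 0. We need δ > 0 so that 0 < |u − 9| < δ implies |(4u + 8) − 44| < ε.
Since (4u + 8) − 44 = 4(u − 9), we have |(4u + 8) − 44| = 4|u − 9|.
So 4|u − 9| < ε exactly when |u − 9| < ε/4.
Choosing δ = ε/4 gives |(4u + 8) − 44| = 4|u − 9| < ε whenever |u − 9| < δ.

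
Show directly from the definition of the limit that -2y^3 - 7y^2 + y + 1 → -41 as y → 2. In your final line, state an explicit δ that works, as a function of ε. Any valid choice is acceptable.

δ = min(1, ε/72)

Let ε > 0. We want δ > 0 such that 0 < |y − 2| < δ implies |(-2y^3 - 7y^2 + y + 1) + 41| < ε.
(-2y^3 - 7y^2 + y + 1) + 41 = -2y^3 - 7y^2 + y + 42 = (y − 2)(-2y^2 - 11y - 21).
So |(-2y^3 - 7y^2 + y + 1) + 41| = |y − 2|·|-2y^2 - 11y - 21|.
Assume first that |y − 2| < 1, so |y| < 3. Then |-2y^2 - 11y - 21| ≤ 2·3^2 + 11·3 + 21 = 72.
Hence |(-2y^3 - 7y^2 + y + 1) + 41| ≤ 72|y − 2| < ε provided |y − 2| < ε/72.
Take δ = min(1, ε/72). Then 0 < |y − 2| < δ gives both |y − 2| < 1 and |y − 2| < ε/72, so |(-2y^3 - 7y^2 + y + 1) + 41| < ε.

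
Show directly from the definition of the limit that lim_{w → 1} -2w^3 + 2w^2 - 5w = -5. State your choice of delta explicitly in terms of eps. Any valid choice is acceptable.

Let eps > 0 be given. We want delta > 0 such that 0 < |w − 1| < delta implies |(-2w^3 + 2w^2 - 5w) + 5| < eps.
(-2w^3 + 2w^2 - 5w) + 5 = -2w^3 + 2w^2 - 5w + 5 = (w − 1)(-2w^2 - 5).
So |(-2w^3 + 2w^2 - 5w) + 5| = |w − 1|·|-2w^2 - 5|.
Assume first that |w − 1| < 2, so |w| < 3. Then |-2w^2 - 5| ≤ 2·3^2 + 5 = 23.
Hence |(-2w^3 + 2w^2 - 5w) + 5| ≤ 23|w − 1| < eps provided |w − 1| < eps/23.
Take delta = min(2, eps/23). Then 0 < |w − 1| < delta gives both |w − 1| < 2 and |w − 1| < eps/23, so |(-2w^3 + 2w^2 - 5w) + 5| < eps.

delta = min(2, eps/23)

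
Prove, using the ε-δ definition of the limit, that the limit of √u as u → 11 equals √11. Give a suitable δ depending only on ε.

Fix ε > 0. We want δ > 0 such that 0 < |u − 11| < δ implies |√u − √11| < ε.
Multiplying by the conjugate, |√u − √11| = |u − 11|/(√u + √11).
Restrict δ ≤ 11 so that |u − 11| < 11 forces u > 0, and then √u + √11 > √11.
Hence |√u − √11| < |u − 11|/√11, which is < ε once |u − 11| < √11·ε.
Take δ = min(11, √11·ε). If 0 < |u − 11| < δ then u > 0 and |√u − √11| < |u − 11|/√11 < ε.

δ = min(11, √11·ε)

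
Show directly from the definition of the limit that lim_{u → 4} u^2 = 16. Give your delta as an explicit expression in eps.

Suppose eps > 0. We seek delta > 0 with 0 < |u − 4| < delta ⇒ |u^2 − 16| < eps.
Factor: u^2 − 16 = (u − 4)(u + 4), so |u^2 − 16| = |u − 4|·|u + 4|.
Impose delta ≤ 1 so that |u| < 5; then |u + 4| ≤ 9.
Hence |u^2 − 16| ≤ 9|u − 4|, which is < eps once |u − 4| < eps/9.
Take delta = min(1, eps/9). If 0 < |u − 4| < delta then both bounds hold and |u^2 − 16| ≤ 9|u − 4| < 9·(eps/9) = eps.

delta = min(1, eps/9)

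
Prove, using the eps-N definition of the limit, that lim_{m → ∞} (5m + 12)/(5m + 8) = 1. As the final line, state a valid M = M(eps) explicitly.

M = (4/5)/eps

Let eps > 0 be given. For m ≥ 1, |(5m + 12)/(5m + 8) − 1| = |20|/(5(5m + 8)) = 20/(5(5m + 8)).
Since 5m + 8 ≥ 5m for m ≥ 1, this is ≤ 20/(5·5m) = (4/5)/m.
So |(5m + 12)/(5m + 8) − 1| < eps whenever m > (4/5)/eps.
Take M = (4/5)/eps. If m > M then |(5m + 12)/(5m + 8) − 1| ≤ (4/5)/m < eps.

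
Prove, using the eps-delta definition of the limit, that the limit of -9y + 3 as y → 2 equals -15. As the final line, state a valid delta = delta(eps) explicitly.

delta = eps/9

Suppose eps > 0. We need delta > 0 so that 0 < |y − 2| < delta implies |(-9y + 3) + 15| < eps.
Since (-9y + 3) + 15 = -9(y − 2), we have |(-9y + 3) + 15| = 9|y − 2|.
So 9|y − 2| < eps exactly when |y − 2| < eps/9.
Choosing delta = eps/9 gives |(-9y + 3) + 15| = 9|y − 2| < eps whenever |y − 2| < delta.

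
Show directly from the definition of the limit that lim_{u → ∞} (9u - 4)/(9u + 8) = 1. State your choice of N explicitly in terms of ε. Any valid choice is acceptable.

N = (4/3)/ε

Let ε > 0. We seek N > 0 such that u > N implies |(9u - 4)/(9u + 8) − 1| < ε.
(9u - 4)/(9u + 8) − 1 = (9(9u - 4) − 9(9u + 8)) / (9(9u + 8)) = -108/(9(9u + 8)).
For u > 0 we have 9u + 8 > 9u, so |(9u - 4)/(9u + 8) − 1| = 108/(9(9u + 8)) < 108/(9·9u) = (4/3)/u.
Thus |(9u - 4)/(9u + 8) − 1| < ε whenever u > (4/3)/ε.
Take N = (4/3)/ε. If u > N then |(9u - 4)/(9u + 8) − 1| < (4/3)/u < ε.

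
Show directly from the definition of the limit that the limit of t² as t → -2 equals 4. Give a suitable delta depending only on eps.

Fix eps > 0. We seek delta > 0 with 0 < |t + 2| < delta ⇒ |t² − 4| < eps.
Factor: t² − 4 = (t + 2)(t - 2), so |t² − 4| = |t + 2|·|t - 2|.
Restrict delta ≤ 2. Then |t + 2| < 2 gives |t| < 4, so by the triangle inequality |t - 2| ≤ 4 + 2 = 6.
Hence |t² − 4| ≤ 6|t + 2|, which is < eps once |t + 2| < eps/6.
Take delta = min(2, eps/6). If 0 < |t + 2| < delta then both bounds hold and |t² − 4| ≤ 6|t + 2| < 6·(eps/6) = eps.

delta = min(2, eps/6)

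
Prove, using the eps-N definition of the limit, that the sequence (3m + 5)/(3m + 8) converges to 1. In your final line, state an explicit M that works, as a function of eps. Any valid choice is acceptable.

M = 1/eps

Let eps > 0 be given. For m ≥ 1, |(3m + 5)/(3m + 8) − 1| = |-9|/(3(3m + 8)) = 9/(3(3m + 8)).
Since 3m + 8 ≥ 3m for m ≥ 1, this is ≤ 9/(3·3m) = 1/m.
So |(3m + 5)/(3m + 8) − 1| < eps whenever m > 1/eps.
Take M = 1/eps. If m > M then |(3m + 5)/(3m + 8) − 1| ≤ 1/m < eps.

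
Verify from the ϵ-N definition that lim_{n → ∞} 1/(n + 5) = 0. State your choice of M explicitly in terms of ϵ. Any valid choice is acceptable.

Let ϵ > 0. For n ≥ 1, |1/(n + 5) − 0| = 1/(n + 5) ≤ 1/n.
We need 1/n < ϵ, i.e. n > 1/ϵ.
Take M = 1/ϵ. If n > M then |1/(n + 5)| ≤ 1/n < ϵ.

M = 1/ϵ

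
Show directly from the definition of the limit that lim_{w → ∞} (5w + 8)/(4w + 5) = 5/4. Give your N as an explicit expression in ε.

Let ε > 0. We seek N > 0 such that w > N implies |(5w + 8)/(4w + 5) − (5/4)| < ε.
(5w + 8)/(4w + 5) − (5/4) = (4(5w + 8) − 5(4w + 5)) / (4(4w + 5)) = 7/(4(4w + 5)).
For w > 0 we have 4w + 5 > 4w, so |(5w + 8)/(4w + 5) − (5/4)| = 7/(4(4w + 5)) < 7/(4·4w) = (7/16)/w.
Thus |(5w + 8)/(4w + 5) − (5/4)| < ε whenever w > (7/16)/ε.
Take N = (7/16)/ε. If w > N then |(5w + 8)/(4w + 5) − (5/4)| < (7/16)/w < ε.

N = (7/16)/ε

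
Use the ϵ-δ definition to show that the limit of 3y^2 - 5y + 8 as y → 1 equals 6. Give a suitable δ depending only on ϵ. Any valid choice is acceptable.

Fix ϵ > 0. We want δ > 0 such that 0 < |y − 1| < δ implies |(3y^2 - 5y + 8) − 6| < ϵ.
(3y^2 - 5y + 8) − 6 = 3y^2 - 5y + 2 = (y − 1)(3y - 2).
So |(3y^2 - 5y + 8) − 6| = |y − 1|·|3y - 2|.
Require δ ≤ 1. Then |y − 1| < 1 gives |y| < 2, and by the triangle inequality |3y - 2| ≤ 3·2 + 2 = 8.
Hence |(3y^2 - 5y + 8) − 6| ≤ 8|y − 1| < ϵ provided |y − 1| < ϵ/8.
Choosing δ = min(1, ϵ/8) ensures both conditions, hence |(3y^2 - 5y + 8) − 6| < ϵ.

δ = min(1, ϵ/8)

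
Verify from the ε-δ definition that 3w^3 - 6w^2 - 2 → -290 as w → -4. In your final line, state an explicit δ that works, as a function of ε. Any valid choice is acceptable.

δ = min(2, ε/288)

Fix ε > 0. We want δ > 0 such that 0 < |w + 4| < δ implies |(3w^3 - 6w^2 - 2) + 290| < ε.
(3w^3 - 6w^2 - 2) + 290 = 3w^3 - 6w^2 + 288 = (w + 4)(3w^2 - 18w + 72).
So |(3w^3 - 6w^2 - 2) + 290| = |w + 4|·|3w^2 - 18w + 72|.
Require δ ≤ 2. Then |w + 4| < 2 gives |w| < 6, and by the triangle inequality |3w^2 - 18w + 72| ≤ 3·6^2 + 18·6 + 72 = 288.
Hence |(3w^3 - 6w^2 - 2) + 290| ≤ 288|w + 4| < ε provided |w + 4| < ε/288.
Take δ = min(2, ε/288). Then 0 < |w + 4| < δ gives both |w + 4| < 2 and |w + 4| < ε/288, so |(3w^3 - 6w^2 - 2) + 290| < ε.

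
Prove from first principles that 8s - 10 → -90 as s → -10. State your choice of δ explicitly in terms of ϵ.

δ = ϵ/8

Suppose ϵ > 0. We need δ > 0 so that 0 < |s + 10| < δ implies |(8s - 10) + 90| < ϵ.
Since (8s - 10) + 90 = 8(s + 10), we have |(8s - 10) + 90| = 8|s + 10|.
Thus it suffices that |s + 10| < ϵ/8.
Choosing δ = ϵ/8 gives |(8s - 10) + 90| = 8|s + 10| < ϵ whenever |s + 10| < δ.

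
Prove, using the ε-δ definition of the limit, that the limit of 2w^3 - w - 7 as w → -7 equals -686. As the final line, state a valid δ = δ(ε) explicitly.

δ = min(1, ε/337)

Suppose ε > 0. We want δ > 0 such that 0 < |w + 7| < δ implies |(2w^3 - w - 7) + 686| < ε.
(2w^3 - w - 7) + 686 = 2w^3 - w + 679 = (w + 7)(2w^2 - 14w + 97).
So |(2w^3 - w - 7) + 686| = |w + 7|·|2w^2 - 14w + 97|.
Require δ ≤ 1. Then |w + 7| < 1 gives |w| < 8, and by the triangle inequality |2w^2 - 14w + 97| ≤ 2·8^2 + 14·8 + 97 = 337.
Hence |(2w^3 - w - 7) + 686| ≤ 337|w + 7| < ε provided |w + 7| < ε/337.
Take δ = min(1, ε/337). Then 0 < |w + 7| < δ gives both |w + 7| < 1 and |w + 7| < ε/337, so |(2w^3 - w - 7) + 686| < ε.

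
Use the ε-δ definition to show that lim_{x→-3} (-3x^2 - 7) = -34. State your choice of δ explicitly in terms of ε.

Fix ε > 0. We want δ > 0 such that 0 < |x + 3| < δ implies |(-3x^2 - 7) + 34| < ε.
(-3x^2 - 7) + 34 = -3x^2 + 27 = (x + 3)(-3x + 9).
So |(-3x^2 - 7) + 34| = |x + 3|·|-3x + 9|.
Assume first that |x + 3| < 1, so |x| < 4. Then |-3x + 9| ≤ 3·4 + 9 = 21.
Hence |(-3x^2 - 7) + 34| ≤ 21|x + 3| < ε provided |x + 3| < ε/21.
Take δ = min(1, ε/21). Then 0 < |x + 3| < δ gives both |x + 3| < 1 and |x + 3| < ε/21, so |(-3x^2 - 7) + 34| < ε.

δ = min(1, ε/21)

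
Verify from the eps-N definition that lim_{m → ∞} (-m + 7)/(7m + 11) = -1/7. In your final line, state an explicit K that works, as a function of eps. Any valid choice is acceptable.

Fix eps > 0. For m ≥ 1, |(-m + 7)/(7m + 11) + 1/7| = |60|/(7(7m + 11)) = 60/(7(7m + 11)).
Since 7m + 11 ≥ 7m for m ≥ 1, this is ≤ 60/(7·7m) = (60/49)/m.
So |(-m + 7)/(7m + 11) + 1/7| < eps whenever m > (60/49)/eps.
Take K = (60/49)/eps. If m > K then |(-m + 7)/(7m + 11) + 1/7| ≤ (60/49)/m < eps.

K = (60/49)/eps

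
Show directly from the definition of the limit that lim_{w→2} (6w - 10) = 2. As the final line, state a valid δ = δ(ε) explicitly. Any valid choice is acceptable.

Let ε > 0 be given. We need δ > 0 so that 0 < |w − 2| < δ implies |(6w - 10) − 2| < ε.
|(6w - 10) − 2| = |6w - 12| = 6|w − 2|.
So 6|w − 2| < ε exactly when |w − 2| < ε/6.
Take δ = ε/6. If 0 < |w − 2| < δ then |(6w - 10) − 2| = 6|w − 2| < 6·(ε/6) = ε.

δ = ε/6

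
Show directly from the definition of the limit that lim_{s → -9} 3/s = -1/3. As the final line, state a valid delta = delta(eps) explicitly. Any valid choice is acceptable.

Let eps > 0. We seek delta > 0 such that 0 < |s + 9| < delta implies |3/s + 1/3| < eps.
|3/s + 1/3| = 3·|-9 − s|/(9·|s|) = 3|s + 9|/(9|s|).
Require delta ≤ 9/2 so that |s| > 9 − 9/2 = 9/2, hence 9|s| > 81/2.
Then |3/s + 1/3| < 3|s + 9|/(81/2), which is < eps when |s + 9| < (27/2)eps.
Take delta = min(9/2, (27/2)eps). Then 0 < |s + 9| < delta gives both |s + 9| < 9/2 and |s + 9| < (27/2)eps, so |3/s + 1/3| < eps.

delta = min(9/2, (27/2)eps)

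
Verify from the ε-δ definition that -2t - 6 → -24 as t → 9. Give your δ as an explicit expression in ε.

Suppose ε > 0. We need δ > 0 so that 0 < |t − 9| < δ implies |(-2t - 6) + 24| < ε.
|(-2t - 6) + 24| = |-2t + 18| = 2|t − 9|.
Thus it suffices that |t − 9| < ε/2.
Take δ = ε/2. If 0 < |t − 9| < δ then |(-2t - 6) + 24| = 2|t − 9| < 2·(ε/2) = ε.

δ = ε/2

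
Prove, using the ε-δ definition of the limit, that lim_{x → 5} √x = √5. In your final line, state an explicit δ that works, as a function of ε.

Fix ε > 0. We want δ > 0 such that 0 < |x − 5| < δ implies |√x − √5| < ε.
Rationalise: √x − √5 = (x − 5)/(√x + √5), so |√x − √5| = |x − 5|/(√x + √5).
Restrict δ ≤ 5 so that |x − 5| < 5 forces x > 0, and then √x + √5 > √5.
Hence |√x − √5| < |x − 5|/√5, which is < ε once |x − 5| < √5·ε.
Take δ = min(5, √5·ε). If 0 < |x − 5| < δ then x > 0 and |√x − √5| < |x − 5|/√5 < ε.

δ = min(5, √5·ε)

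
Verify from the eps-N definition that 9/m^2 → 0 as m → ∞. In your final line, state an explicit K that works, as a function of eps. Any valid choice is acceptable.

K = (9/eps)^{1/2}

Let eps > 0 be given. For m ≥ 1, |9/m^2 − 0| = 9/m^2.
9/m^2 < eps ⇔ m^2 > 9/eps ⇔ m > (9/eps)^{1/2}.
Take K = (9/eps)^{1/2}. Then m > K implies 9/m^2 < eps.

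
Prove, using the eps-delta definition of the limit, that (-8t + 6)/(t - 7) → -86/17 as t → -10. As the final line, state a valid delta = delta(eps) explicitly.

Let eps > 0. We want delta > 0 with 0 < |t + 10| < delta ⇒ |(-8t + 6)/(t - 7) + 86/17| < eps.
Combining over a common denominator, (-8t + 6)/(t - 7) + 86/17 = [(-8t + 6)·(-17) − 86·(t - 7)] / [(-17)·(t - 7)] = 50(t + 10) / ((-17)(t - 7)).
So |(-8t + 6)/(t - 7) + 86/17| = 50|t + 10| / (17·|t − 7|).
Require delta ≤ 17/2, so |t − 7| ≥ |-17| − |t + 10| > 17 − 17/2 = 17/2.
Hence |(-8t + 6)/(t - 7) + 86/17| < 50|t + 10|/(17·(17/2)) = (100/289)|t + 10|, which is < eps once |t + 10| < (289/100)eps.
Take delta = min(17/2, (289/100)eps). Then 0 < |t + 10| < delta forces both bounds, so |(-8t + 6)/(t - 7) + 86/17| < eps.

delta = min(17/2, (289/100)eps)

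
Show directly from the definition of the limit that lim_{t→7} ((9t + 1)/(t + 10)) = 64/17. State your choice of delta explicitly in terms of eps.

Fix eps > 0. We want delta > 0 with 0 < |t − 7| < delta ⇒ |(9t + 1)/(t + 10) − (64/17)| < eps.
Combining over a common denominator, (9t + 1)/(t + 10) − (64/17) = [(9t + 1)·17 − 64·(t + 10)] / [17·(t + 10)] = 89(t − 7) / (17(t + 10)).
So |(9t + 1)/(t + 10) − (64/17)| = 89|t − 7| / (17·|t + 10|).
Restrict delta ≤ 17/2. Then |t − 7| < 17/2 gives |t + 10| = |(t − 7) + 17| ≥ 17 − 17/2 = 17/2.
Hence |(9t + 1)/(t + 10) − (64/17)| < 89|t − 7|/(17·(17/2)) = (178/289)|t − 7|, which is < eps once |t − 7| < (289/178)eps.
Take delta = min(17/2, (289/178)eps). Then 0 < |t − 7| < delta forces both bounds, so |(9t + 1)/(t + 10) − (64/17)| < eps.

delta = min(17/2, (289/178)eps)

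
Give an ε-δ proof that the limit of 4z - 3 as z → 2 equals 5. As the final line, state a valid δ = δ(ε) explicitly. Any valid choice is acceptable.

Suppose ε > 0. We need δ > 0 so that 0 < |z − 2| < δ implies |(4z - 3) − 5| < ε.
Since (4z - 3) − 5 = 4(z − 2), we have |(4z - 3) − 5| = 4|z − 2|.
So 4|z − 2| < ε exactly when |z − 2| < ε/4.
Take δ = ε/4. If 0 < |z − 2| < δ then |(4z - 3) − 5| = 4|z − 2| < 4·(ε/4) = ε.

δ = ε/4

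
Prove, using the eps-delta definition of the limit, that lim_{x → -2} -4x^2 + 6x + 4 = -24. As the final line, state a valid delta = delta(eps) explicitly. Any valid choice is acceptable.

delta = min(1, eps/26)

Let eps > 0 be given. We want delta > 0 such that 0 < |x + 2| < delta implies |(-4x^2 + 6x + 4) + 24| < eps.
(-4x^2 + 6x + 4) + 24 = -4x^2 + 6x + 28 = (x + 2)(-4x + 14).
So |(-4x^2 + 6x + 4) + 24| = |x + 2|·|-4x + 14|.
Assume first that |x + 2| < 1, so |x| < 3. Then |-4x + 14| ≤ 4·3 + 14 = 26.
Hence |(-4x^2 + 6x + 4) + 24| ≤ 26|x + 2| < eps provided |x + 2| < eps/26.
Choosing delta = min(1, eps/26) ensures both conditions, hence |(-4x^2 + 6x + 4) + 24| < eps.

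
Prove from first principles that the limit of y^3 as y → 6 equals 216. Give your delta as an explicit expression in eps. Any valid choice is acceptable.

delta = min(2, eps/148)

Suppose eps > 0. We seek delta > 0 with 0 < |y − 6| < delta ⇒ |y^3 − 216| < eps.
Factor: y^3 − 216 = (y − 6)(y^2 + 6y + 36), so |y^3 − 216| = |y − 6|·|y^2 + 6y + 36|.
Impose delta ≤ 2 so that |y| < 8; then |y^2 + 6y + 36| ≤ 148.
Hence |y^3 − 216| ≤ 148|y − 6|, which is < eps once |y − 6| < eps/148.
Take delta = min(2, eps/148). If 0 < |y − 6| < delta then both bounds hold and |y^3 − 216| ≤ 148|y − 6| < 148·(eps/148) = eps.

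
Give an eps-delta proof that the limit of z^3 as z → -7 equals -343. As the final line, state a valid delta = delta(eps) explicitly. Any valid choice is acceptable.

Let eps > 0 be given. We seek delta > 0 with 0 < |z + 7| < delta ⇒ |z^3 + 343| < eps.
Factor: z^3 + 343 = (z + 7)(z^2 - 7z + 49), so |z^3 + 343| = |z + 7|·|z^2 - 7z + 49|.
Impose delta ≤ 1 so that |z| < 8; then |z^2 - 7z + 49| ≤ 169.
Hence |z^3 + 343| ≤ 169|z + 7|, which is < eps once |z + 7| < eps/169.
Take delta = min(1, eps/169). If 0 < |z + 7| < delta then both bounds hold and |z^3 + 343| ≤ 169|z + 7| < 169·(eps/169) = eps.

delta = min(1, eps/169)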